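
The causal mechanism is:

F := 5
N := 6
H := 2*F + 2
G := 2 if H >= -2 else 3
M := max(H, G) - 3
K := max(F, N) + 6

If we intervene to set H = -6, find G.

3

The intervention breaks the incoming arrows to H: H := 2*F + 2 no longer applies, and H = -6.
G = 2 if H >= -2 else 3  [with H=-6]  = 3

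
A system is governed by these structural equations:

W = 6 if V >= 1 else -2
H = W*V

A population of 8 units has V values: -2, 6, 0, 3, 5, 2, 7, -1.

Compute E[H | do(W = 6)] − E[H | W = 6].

The intervention sets W=6 in all 8 units regardless of V. Recomputing H per unit gives -12, 36, 0, 18, 30, 12, 42, -6; average 15.
E[H|W=6] averages over only the 5 units with W=6 (V = 6, 3, 5, 2, 7): H = 36, 18, 30, 12, 42, mean 27.6.
Difference = 15 − 27.6 = -12.6.

-12.6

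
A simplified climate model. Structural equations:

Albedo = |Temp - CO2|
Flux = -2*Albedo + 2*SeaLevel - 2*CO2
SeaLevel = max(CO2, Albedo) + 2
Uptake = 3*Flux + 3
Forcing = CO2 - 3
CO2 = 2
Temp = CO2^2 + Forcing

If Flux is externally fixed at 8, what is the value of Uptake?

Intervening sets Flux = 8 and removes its equation (Flux = -2*Albedo + 2*SeaLevel - 2*CO2).
Uptake = 3*Flux + 3  [with Flux=8]  = 27

27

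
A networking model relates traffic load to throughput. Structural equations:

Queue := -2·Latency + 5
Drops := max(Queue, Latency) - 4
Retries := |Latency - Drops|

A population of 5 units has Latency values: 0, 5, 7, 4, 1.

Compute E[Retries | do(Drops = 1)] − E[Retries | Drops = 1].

0.3

The intervention sets Drops=1 in all 5 units regardless of Latency. Recomputing Retries per unit gives 1, 4, 6, 3, 0; average 2.8.
Conditioning on Drops=1 selects the 2 unit(s) with Latency ∈ {0, 5}. Their Retries values: 1, 4. Mean = 2.5.
Difference = 2.8 − 2.5 = 0.3.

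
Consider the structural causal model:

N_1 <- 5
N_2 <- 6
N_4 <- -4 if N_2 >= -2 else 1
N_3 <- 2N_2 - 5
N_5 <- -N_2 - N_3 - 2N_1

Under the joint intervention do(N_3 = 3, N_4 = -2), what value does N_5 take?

-19

Setting N_3 = 3, N_4 = -2 by intervention discards those variables' equations.
N_5 = -N_2 - N_3 - 2N_1  [with N_2=6, N_3=3, N_1=5]  = -19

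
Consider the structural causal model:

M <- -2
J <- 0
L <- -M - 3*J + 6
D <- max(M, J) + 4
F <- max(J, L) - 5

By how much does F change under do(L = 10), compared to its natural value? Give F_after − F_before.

do(L=10) replaces the equation L <- -M - 3*J + 6 with the constant L = 10.
F = max(J, L) - 5  [with J=0, L=10]  = 5
Without intervention: L = -M - 3*J + 6  [with M=-2, J=0]  = 8; F = max(J, L) - 5  [with J=0, L=8]  = 3.
Change = 5 − 3 = 2.

2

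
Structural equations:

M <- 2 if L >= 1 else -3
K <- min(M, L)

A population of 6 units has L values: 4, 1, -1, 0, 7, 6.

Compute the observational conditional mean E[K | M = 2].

1.75

Conditioning on M=2 selects the 4 unit(s) with L ∈ {4, 1, 7, 6}. Their K values: 2, 1, 2, 2. Mean = 1.75.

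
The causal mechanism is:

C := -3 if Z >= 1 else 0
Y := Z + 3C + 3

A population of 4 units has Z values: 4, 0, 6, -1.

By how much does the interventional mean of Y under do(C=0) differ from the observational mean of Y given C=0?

Under do(C=0), C's equation is replaced by C=0 for every unit. Per-unit Y: 7, 3, 9, 2. Mean = 5.25.
Conditioning on C=0 selects the 2 unit(s) with Z ∈ {0, -1}. Their Y values: 3, 2. Mean = 2.5.
Difference = 5.25 − 2.5 = 2.75.

2.75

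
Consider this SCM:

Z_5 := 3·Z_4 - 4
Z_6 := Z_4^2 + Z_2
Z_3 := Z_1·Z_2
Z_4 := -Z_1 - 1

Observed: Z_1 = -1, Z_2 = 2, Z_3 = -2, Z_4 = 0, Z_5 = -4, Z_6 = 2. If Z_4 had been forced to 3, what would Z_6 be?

11

Under do(Z_4=3), the mechanism Z_4 := -Z_1 - 1 is discarded; Z_4 is fixed at 3.
Z_6 = Z_4^2 + Z_2  [with Z_4=3, Z_2=2]  = 11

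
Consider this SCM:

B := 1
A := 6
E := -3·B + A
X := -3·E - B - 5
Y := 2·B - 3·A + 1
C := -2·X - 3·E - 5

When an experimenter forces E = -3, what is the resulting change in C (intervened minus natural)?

The intervention breaks the incoming arrows to E: E := -3·B + A no longer applies, and E = -3.
X = -3·E - B - 5  [with E=-3, B=1]  = 3
C = -2·X - 3·E - 5  [with X=3, E=-3]  = -2
Without intervention: E = -3·B + A  [with B=1, A=6]  = 3; X = -3·E - B - 5  [with E=3, B=1]  = -15; C = -2·X - 3·E - 5  [with X=-15, E=3]  = 16.
Change = -2 − 16 = -18.

-18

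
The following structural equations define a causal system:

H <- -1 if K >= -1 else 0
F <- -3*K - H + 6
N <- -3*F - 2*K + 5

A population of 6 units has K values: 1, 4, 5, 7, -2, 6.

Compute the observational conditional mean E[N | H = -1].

E[N|H=-1] averages over only the 5 units with H=-1 (K = 1, 4, 5, 7, 6): N = -9, 12, 19, 33, 26, mean 16.2.

16.2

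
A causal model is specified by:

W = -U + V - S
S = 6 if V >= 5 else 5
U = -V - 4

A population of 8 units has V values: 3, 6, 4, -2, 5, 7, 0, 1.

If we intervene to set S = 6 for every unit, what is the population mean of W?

4

Every unit gets S=6 under the intervention. W values become 4, 10, 6, -6, 8, 12, -2, 0; E[W|do(S=6)] = 4.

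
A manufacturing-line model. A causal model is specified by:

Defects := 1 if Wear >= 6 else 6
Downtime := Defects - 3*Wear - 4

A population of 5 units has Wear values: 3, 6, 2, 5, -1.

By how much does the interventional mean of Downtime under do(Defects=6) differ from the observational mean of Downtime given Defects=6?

-2.25

Every unit gets Defects=6 under the intervention. Downtime values become -7, -16, -4, -13, 5; E[Downtime|do(Defects=6)] = -7.
Observing Defects=6 restricts to units where Defects's equation naturally yields 6: Wear ∈ {3, 2, 5, -1}. In that subpopulation Downtime = -7, -4, -13, 5, mean -4.75.
Difference = -7 − (-4.75) = -2.25.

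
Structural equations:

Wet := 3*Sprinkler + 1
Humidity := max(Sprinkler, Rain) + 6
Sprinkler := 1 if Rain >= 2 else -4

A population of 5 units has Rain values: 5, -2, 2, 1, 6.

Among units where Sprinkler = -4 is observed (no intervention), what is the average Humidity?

5.5

E[Humidity|Sprinkler=-4] averages over only the 2 units with Sprinkler=-4 (Rain = -2, 1): Humidity = 4, 7, mean 5.5.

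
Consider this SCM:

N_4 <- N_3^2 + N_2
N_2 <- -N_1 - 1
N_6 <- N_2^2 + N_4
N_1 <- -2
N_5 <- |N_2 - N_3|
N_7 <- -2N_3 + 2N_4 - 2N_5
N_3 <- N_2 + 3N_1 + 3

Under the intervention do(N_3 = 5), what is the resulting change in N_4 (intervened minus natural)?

21

The intervention breaks the incoming arrows to N_3: N_3 <- N_2 + 3N_1 + 3 no longer applies, and N_3 = 5.
N_2 = -N_1 - 1  [with N_1=-2]  = 1
N_4 = N_3^2 + N_2  [with N_3=5, N_2=1]  = 26
Without intervention: N_2 = -N_1 - 1  [with N_1=-2]  = 1; N_3 = N_2 + 3N_1 + 3  [with N_2=1, N_1=-2]  = -2; N_4 = N_3^2 + N_2  [with N_3=-2, N_2=1]  = 5.
Change = 26 − 5 = 21.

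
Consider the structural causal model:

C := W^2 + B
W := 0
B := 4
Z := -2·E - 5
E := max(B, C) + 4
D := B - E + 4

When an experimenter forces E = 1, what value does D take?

Intervening sets E = 1 and removes its equation (E := max(B, C) + 4).
D = B - E + 4  [with B=4, E=1]  = 7

7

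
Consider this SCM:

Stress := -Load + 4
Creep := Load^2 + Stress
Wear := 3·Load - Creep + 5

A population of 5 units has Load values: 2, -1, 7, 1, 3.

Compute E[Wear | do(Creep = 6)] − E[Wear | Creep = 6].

do(Creep=6) breaks Creep's dependence on Load. With Creep=6 fixed, Wear across the units is 5, -4, 20, 2, 8, mean 6.2.
E[Wear|Creep=6] averages over only the 2 units with Creep=6 (Load = 2, -1): Wear = 5, -4, mean 0.5.
Difference = 6.2 − 0.5 = 5.7.

5.7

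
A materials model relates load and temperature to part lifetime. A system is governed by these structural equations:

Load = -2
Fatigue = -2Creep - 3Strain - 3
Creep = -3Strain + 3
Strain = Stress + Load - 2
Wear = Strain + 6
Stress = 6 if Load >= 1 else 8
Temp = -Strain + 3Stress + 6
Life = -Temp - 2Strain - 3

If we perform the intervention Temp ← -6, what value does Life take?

do(Temp=-6) replaces the equation Temp = -Strain + 3Stress + 6 with the constant Temp = -6.
Stress = 6 if Load >= 1 else 8  [with Load=-2]  = 8
Strain = Stress + Load - 2  [with Stress=8, Load=-2]  = 4
Life = -Temp - 2Strain - 3  [with Temp=-6, Strain=4]  = -5

-5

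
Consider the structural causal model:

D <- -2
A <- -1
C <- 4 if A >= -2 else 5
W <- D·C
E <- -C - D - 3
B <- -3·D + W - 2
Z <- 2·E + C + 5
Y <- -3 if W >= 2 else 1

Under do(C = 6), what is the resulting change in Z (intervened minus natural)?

The intervention breaks the incoming arrows to C: C <- 4 if A >= -2 else 5 no longer applies, and C = 6.
E = -C - D - 3  [with C=6, D=-2]  = -7
Z = 2·E + C + 5  [with E=-7, C=6]  = -3
Without intervention: C = 4 if A >= -2 else 5  [with A=-1]  = 4; E = -C - D - 3  [with C=4, D=-2]  = -5; Z = 2·E + C + 5  [with E=-5, C=4]  = -1.
Change = -3 − (-1) = -2.

-2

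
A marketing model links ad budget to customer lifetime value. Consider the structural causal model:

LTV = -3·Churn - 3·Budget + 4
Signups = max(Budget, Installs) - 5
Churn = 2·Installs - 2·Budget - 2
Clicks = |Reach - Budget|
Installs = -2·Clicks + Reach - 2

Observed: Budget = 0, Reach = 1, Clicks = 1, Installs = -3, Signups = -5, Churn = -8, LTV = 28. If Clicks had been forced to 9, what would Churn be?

The intervention breaks the incoming arrows to Clicks: Clicks = |Reach - Budget| no longer applies, and Clicks = 9.
Installs = -2·Clicks + Reach - 2  [with Clicks=9, Reach=1]  = -19
Churn = 2·Installs - 2·Budget - 2  [with Installs=-19, Budget=0]  = -40

-40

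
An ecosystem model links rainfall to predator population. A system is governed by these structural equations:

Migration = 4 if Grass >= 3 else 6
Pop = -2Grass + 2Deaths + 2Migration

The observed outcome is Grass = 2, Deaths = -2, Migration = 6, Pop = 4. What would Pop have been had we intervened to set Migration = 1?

The intervention breaks the incoming arrows to Migration: Migration = 4 if Grass >= 3 else 6 no longer applies, and Migration = 1.
Pop = -2Grass + 2Deaths + 2Migration  [with Grass=2, Deaths=-2, Migration=1]  = -6

-6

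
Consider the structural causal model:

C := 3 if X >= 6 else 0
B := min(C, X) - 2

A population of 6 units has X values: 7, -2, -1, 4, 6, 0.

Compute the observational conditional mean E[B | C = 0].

Observing C=0 restricts to units where C's equation naturally yields 0: X ∈ {-2, -1, 4, 0}. In that subpopulation B = -4, -3, -2, -2, mean -2.75.

-2.75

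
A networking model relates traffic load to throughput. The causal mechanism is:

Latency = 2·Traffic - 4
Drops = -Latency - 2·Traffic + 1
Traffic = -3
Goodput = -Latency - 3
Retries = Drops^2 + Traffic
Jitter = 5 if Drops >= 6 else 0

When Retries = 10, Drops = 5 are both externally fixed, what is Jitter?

The joint intervention fixes Retries = 10, Drops = 5, removing each variable's own equation.
Jitter = 5 if Drops >= 6 else 0  [with Drops=5]  = 0

0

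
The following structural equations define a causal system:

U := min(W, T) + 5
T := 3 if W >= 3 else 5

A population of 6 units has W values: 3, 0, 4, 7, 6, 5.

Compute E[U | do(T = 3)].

Every unit gets T=3 under the intervention. U values become 8, 5, 8, 8, 8, 8; E[U|do(T=3)] = 7.5.

7.5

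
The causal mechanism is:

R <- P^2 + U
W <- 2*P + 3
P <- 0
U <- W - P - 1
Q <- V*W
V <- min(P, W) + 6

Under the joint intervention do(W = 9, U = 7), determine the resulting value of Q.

54

Under do(W = 9, U = 7), each intervened variable's structural equation is replaced by its fixed value.
V = min(P, W) + 6  [with P=0, W=9]  = 6
Q = V*W  [with V=6, W=9]  = 54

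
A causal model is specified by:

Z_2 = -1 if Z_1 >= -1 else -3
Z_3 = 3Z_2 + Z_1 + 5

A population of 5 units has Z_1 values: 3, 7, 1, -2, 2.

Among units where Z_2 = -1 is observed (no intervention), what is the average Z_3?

5.25

E[Z_3|Z_2=-1] averages over only the 4 units with Z_2=-1 (Z_1 = 3, 7, 1, 2): Z_3 = 5, 9, 3, 4, mean 5.25.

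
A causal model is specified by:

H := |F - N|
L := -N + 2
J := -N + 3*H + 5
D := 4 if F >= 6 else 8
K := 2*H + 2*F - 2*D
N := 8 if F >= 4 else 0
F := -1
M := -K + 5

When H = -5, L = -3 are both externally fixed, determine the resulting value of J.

Under do(H = -5, L = -3), each intervened variable's structural equation is replaced by its fixed value.
N = 8 if F >= 4 else 0  [with F=-1]  = 0
J = -N + 3*H + 5  [with N=0, H=-5]  = -10

-10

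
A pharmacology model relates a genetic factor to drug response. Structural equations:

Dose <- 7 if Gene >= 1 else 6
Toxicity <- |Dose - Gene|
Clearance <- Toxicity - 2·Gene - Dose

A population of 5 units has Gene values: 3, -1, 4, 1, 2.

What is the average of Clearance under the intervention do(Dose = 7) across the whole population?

do(Dose=7) breaks Dose's dependence on Gene. With Dose=7 fixed, Clearance across the units is -9, 3, -12, -3, -6, mean -5.4.

-5.4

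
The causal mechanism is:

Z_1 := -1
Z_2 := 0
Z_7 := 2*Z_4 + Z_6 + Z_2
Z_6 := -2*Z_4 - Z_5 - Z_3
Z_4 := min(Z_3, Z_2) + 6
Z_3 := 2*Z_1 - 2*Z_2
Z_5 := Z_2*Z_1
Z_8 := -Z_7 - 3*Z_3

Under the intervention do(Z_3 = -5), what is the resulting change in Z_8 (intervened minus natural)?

6

The intervention breaks the incoming arrows to Z_3: Z_3 := 2*Z_1 - 2*Z_2 no longer applies, and Z_3 = -5.
Z_4 = min(Z_3, Z_2) + 6  [with Z_3=-5, Z_2=0]  = 1
Z_5 = Z_2*Z_1  [with Z_2=0, Z_1=-1]  = 0
Z_6 = -2*Z_4 - Z_5 - Z_3  [with Z_4=1, Z_5=0, Z_3=-5]  = 3
Z_7 = 2*Z_4 + Z_6 + Z_2  [with Z_4=1, Z_6=3, Z_2=0]  = 5
Z_8 = -Z_7 - 3*Z_3  [with Z_7=5, Z_3=-5]  = 10
Without intervention: Z_3 = 2*Z_1 - 2*Z_2  [with Z_1=-1, Z_2=0]  = -2; Z_4 = min(Z_3, Z_2) + 6  [with Z_3=-2, Z_2=0]  = 4; Z_5 = Z_2*Z_1  [with Z_2=0, Z_1=-1]  = 0; Z_6 = -2*Z_4 - Z_5 - Z_3  [with Z_4=4, Z_5=0, Z_3=-2]  = -6; Z_7 = 2*Z_4 + Z_6 + Z_2  [with Z_4=4, Z_6=-6, Z_2=0]  = 2; Z_8 = -Z_7 - 3*Z_3  [with Z_7=2, Z_3=-2]  = 4.
Change = 10 − 4 = 6.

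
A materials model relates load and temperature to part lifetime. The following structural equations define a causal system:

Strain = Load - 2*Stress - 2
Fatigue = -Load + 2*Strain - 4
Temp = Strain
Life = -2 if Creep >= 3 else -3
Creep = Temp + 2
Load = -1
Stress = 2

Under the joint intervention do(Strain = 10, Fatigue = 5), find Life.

Under do(Strain = 10, Fatigue = 5), each intervened variable's structural equation is replaced by its fixed value.
Temp = Strain  [with Strain=10]  = 10
Creep = Temp + 2  [with Temp=10]  = 12
Life = -2 if Creep >= 3 else -3  [with Creep=12]  = -2

-2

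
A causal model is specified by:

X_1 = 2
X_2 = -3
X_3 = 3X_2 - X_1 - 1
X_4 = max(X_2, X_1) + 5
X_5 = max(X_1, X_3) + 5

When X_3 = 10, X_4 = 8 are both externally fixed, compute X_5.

Setting X_3 = 10, X_4 = 8 by intervention discards those variables' equations.
X_5 = max(X_1, X_3) + 5  [with X_1=2, X_3=10]  = 15

15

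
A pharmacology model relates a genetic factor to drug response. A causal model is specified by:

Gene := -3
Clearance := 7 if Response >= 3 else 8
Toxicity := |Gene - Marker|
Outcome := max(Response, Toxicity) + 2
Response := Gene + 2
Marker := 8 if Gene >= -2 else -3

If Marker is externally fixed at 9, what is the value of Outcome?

14

Under do(Marker=9), the mechanism Marker := 8 if Gene >= -2 else -3 is discarded; Marker is fixed at 9.
Response = Gene + 2  [with Gene=-3]  = -1
Toxicity = |Gene - Marker|  [with Gene=-3, Marker=9]  = 12
Outcome = max(Response, Toxicity) + 2  [with Response=-1, Toxicity=12]  = 14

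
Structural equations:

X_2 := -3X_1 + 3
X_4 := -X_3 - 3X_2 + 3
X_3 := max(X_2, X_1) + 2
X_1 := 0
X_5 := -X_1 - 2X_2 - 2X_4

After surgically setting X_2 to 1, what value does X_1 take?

Under do(X_2=1), the mechanism X_2 := -3X_1 + 3 is discarded; X_2 is fixed at 1.
X_1 is not downstream of the intervention, so its value is determined by the original equations.

0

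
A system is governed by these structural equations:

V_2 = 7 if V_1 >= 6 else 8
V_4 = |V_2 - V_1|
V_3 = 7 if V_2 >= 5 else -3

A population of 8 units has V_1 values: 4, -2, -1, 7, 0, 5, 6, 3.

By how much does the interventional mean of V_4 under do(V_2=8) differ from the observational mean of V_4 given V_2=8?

-1.25

Under do(V_2=8), V_2's equation is replaced by V_2=8 for every unit. Per-unit V_4: 4, 10, 9, 1, 8, 3, 2, 5. Mean = 5.25.
Observing V_2=8 restricts to units where V_2's equation naturally yields 8: V_1 ∈ {4, -2, -1, 0, 5, 3}. In that subpopulation V_4 = 4, 10, 9, 8, 3, 5, mean 6.5.
Difference = 5.25 − 6.5 = -1.25.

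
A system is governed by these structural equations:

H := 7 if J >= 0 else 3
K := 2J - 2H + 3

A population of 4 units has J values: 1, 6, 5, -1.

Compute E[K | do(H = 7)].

-5.5

Every unit gets H=7 under the intervention. K values become -9, 1, -1, -13; E[K|do(H=7)] = -5.5.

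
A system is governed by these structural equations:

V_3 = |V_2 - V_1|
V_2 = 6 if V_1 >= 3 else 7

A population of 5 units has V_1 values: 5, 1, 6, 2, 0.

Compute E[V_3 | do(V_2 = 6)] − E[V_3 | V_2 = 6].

do(V_2=6) breaks V_2's dependence on V_1. With V_2=6 fixed, V_3 across the units is 1, 5, 0, 4, 6, mean 3.2.
Conditioning on V_2=6 selects the 2 unit(s) with V_1 ∈ {5, 6}. Their V_3 values: 1, 0. Mean = 0.5.
Difference = 3.2 − 0.5 = 2.7.

2.7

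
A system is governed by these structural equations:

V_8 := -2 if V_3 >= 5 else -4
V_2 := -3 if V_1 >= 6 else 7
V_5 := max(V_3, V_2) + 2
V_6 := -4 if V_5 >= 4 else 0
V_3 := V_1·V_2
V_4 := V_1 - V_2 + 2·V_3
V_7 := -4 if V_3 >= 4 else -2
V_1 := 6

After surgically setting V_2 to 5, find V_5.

do(V_2=5) replaces the equation V_2 := -3 if V_1 >= 6 else 7 with the constant V_2 = 5.
V_3 = V_1·V_2  [with V_1=6, V_2=5]  = 30
V_5 = max(V_3, V_2) + 2  [with V_3=30, V_2=5]  = 32

32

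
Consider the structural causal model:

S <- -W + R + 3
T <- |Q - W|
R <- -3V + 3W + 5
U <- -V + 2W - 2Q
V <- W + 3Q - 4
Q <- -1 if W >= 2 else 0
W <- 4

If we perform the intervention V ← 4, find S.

do(V=4) replaces the equation V <- W + 3Q - 4 with the constant V = 4.
R = -3V + 3W + 5  [with V=4, W=4]  = 5
S = -W + R + 3  [with W=4, R=5]  = 4

4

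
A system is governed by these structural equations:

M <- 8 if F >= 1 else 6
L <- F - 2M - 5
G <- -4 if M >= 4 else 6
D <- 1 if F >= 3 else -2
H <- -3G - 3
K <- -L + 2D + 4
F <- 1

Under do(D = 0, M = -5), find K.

-2

The joint intervention fixes D = 0, M = -5, removing each variable's own equation.
L = F - 2M - 5  [with F=1, M=-5]  = 6
K = -L + 2D + 4  [with L=6, D=0]  = -2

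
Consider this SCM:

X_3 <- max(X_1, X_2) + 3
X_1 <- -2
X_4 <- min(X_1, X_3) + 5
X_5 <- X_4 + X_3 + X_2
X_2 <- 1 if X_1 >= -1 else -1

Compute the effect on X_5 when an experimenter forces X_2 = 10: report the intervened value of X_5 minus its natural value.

do(X_2=10) replaces the equation X_2 <- 1 if X_1 >= -1 else -1 with the constant X_2 = 10.
X_3 = max(X_1, X_2) + 3  [with X_1=-2, X_2=10]  = 13
X_4 = min(X_1, X_3) + 5  [with X_1=-2, X_3=13]  = 3
X_5 = X_4 + X_3 + X_2  [with X_4=3, X_3=13, X_2=10]  = 26
Without intervention: X_2 = 1 if X_1 >= -1 else -1  [with X_1=-2]  = -1; X_3 = max(X_1, X_2) + 3  [with X_1=-2, X_2=-1]  = 2; X_4 = min(X_1, X_3) + 5  [with X_1=-2, X_3=2]  = 3; X_5 = X_4 + X_3 + X_2  [with X_4=3, X_3=2, X_2=-1]  = 4.
Change = 26 − 4 = 22.

22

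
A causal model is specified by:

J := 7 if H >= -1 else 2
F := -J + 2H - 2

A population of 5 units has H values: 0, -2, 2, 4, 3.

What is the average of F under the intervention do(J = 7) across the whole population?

-6.2

Under do(J=7), J's equation is replaced by J=7 for every unit. Per-unit F: -9, -13, -5, -1, -3. Mean = -6.2.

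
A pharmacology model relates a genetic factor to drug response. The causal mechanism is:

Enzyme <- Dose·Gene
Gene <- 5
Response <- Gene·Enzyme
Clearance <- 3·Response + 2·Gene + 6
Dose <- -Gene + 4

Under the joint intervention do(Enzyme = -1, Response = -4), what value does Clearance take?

Setting Enzyme = -1, Response = -4 by intervention discards those variables' equations.
Clearance = 3·Response + 2·Gene + 6  [with Response=-4, Gene=5]  = 4

4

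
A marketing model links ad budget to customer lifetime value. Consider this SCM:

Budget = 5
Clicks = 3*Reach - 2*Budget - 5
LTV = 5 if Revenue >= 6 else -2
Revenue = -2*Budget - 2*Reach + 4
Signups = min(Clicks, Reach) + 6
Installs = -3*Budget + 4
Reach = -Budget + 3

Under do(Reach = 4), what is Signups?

3

do(Reach=4) replaces the equation Reach = -Budget + 3 with the constant Reach = 4.
Clicks = 3*Reach - 2*Budget - 5  [with Reach=4, Budget=5]  = -3
Signups = min(Clicks, Reach) + 6  [with Clicks=-3, Reach=4]  = 3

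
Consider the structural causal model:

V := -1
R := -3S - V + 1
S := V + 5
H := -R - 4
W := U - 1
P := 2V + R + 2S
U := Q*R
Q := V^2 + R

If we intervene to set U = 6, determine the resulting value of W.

5

do(U=6) replaces the equation U := Q*R with the constant U = 6.
W = U - 1  [with U=6]  = 5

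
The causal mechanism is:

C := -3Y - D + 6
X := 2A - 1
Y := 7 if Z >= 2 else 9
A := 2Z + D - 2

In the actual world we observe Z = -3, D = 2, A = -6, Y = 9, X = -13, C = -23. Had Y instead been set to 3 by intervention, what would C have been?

Under do(Y=3), the mechanism Y := 7 if Z >= 2 else 9 is discarded; Y is fixed at 3.
C = -3Y - D + 6  [with Y=3, D=2]  = -5

-5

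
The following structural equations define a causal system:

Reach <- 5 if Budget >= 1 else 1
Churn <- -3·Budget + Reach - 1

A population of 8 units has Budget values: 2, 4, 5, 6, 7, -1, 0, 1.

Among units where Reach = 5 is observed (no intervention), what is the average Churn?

E[Churn|Reach=5] averages over only the 6 units with Reach=5 (Budget = 2, 4, 5, 6, 7, 1): Churn = -2, -8, -11, -14, -17, 1, mean -8.5.

-8.5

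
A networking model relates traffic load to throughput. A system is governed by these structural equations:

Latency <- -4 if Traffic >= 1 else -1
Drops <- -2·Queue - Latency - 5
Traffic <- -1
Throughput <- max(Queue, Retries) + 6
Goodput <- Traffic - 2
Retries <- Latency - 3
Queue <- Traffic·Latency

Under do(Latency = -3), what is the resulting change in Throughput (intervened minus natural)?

2

Under do(Latency=-3), the mechanism Latency <- -4 if Traffic >= 1 else -1 is discarded; Latency is fixed at -3.
Queue = Traffic·Latency  [with Traffic=-1, Latency=-3]  = 3
Retries = Latency - 3  [with Latency=-3]  = -6
Throughput = max(Queue, Retries) + 6  [with Queue=3, Retries=-6]  = 9
Without intervention: Latency = -4 if Traffic >= 1 else -1  [with Traffic=-1]  = -1; Queue = Traffic·Latency  [with Traffic=-1, Latency=-1]  = 1; Retries = Latency - 3  [with Latency=-1]  = -4; Throughput = max(Queue, Retries) + 6  [with Queue=1, Retries=-4]  = 7.
Change = 9 − 7 = 2.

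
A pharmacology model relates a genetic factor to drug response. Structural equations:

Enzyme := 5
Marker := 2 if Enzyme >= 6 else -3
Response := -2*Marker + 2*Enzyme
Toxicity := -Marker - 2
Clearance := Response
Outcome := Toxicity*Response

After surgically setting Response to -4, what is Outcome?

-4

The intervention breaks the incoming arrows to Response: Response := -2*Marker + 2*Enzyme no longer applies, and Response = -4.
Marker = 2 if Enzyme >= 6 else -3  [with Enzyme=5]  = -3
Toxicity = -Marker - 2  [with Marker=-3]  = 1
Outcome = Toxicity*Response  [with Toxicity=1, Response=-4]  = -4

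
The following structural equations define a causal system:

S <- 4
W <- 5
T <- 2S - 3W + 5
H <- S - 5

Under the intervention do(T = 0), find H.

-1

The intervention breaks the incoming arrows to T: T <- 2S - 3W + 5 no longer applies, and T = 0.
H is not downstream of the intervention, so its value is determined by the original equations.
H = S - 5  [with S=4]  = -1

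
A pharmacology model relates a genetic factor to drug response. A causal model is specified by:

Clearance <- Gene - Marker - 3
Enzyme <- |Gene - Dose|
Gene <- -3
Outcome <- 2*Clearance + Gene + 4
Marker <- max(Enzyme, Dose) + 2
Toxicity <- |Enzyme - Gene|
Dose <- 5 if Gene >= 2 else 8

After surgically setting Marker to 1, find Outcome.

The intervention breaks the incoming arrows to Marker: Marker <- max(Enzyme, Dose) + 2 no longer applies, and Marker = 1.
Clearance = Gene - Marker - 3  [with Gene=-3, Marker=1]  = -7
Outcome = 2*Clearance + Gene + 4  [with Clearance=-7, Gene=-3]  = -13

-13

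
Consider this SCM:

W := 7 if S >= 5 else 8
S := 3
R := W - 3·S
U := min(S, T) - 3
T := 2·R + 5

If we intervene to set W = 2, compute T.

-9

Under do(W=2), the mechanism W := 7 if S >= 5 else 8 is discarded; W is fixed at 2.
R = W - 3·S  [with W=2, S=3]  = -7
T = 2·R + 5  [with R=-7]  = -9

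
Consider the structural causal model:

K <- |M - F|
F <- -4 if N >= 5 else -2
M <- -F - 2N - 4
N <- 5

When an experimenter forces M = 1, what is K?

The intervention breaks the incoming arrows to M: M <- -F - 2N - 4 no longer applies, and M = 1.
F = -4 if N >= 5 else -2  [with N=5]  = -4
K = |M - F|  [with M=1, F=-4]  = 5

5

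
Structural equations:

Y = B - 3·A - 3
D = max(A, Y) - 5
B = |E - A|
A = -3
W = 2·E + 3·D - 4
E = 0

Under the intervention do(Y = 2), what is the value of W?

Under do(Y=2), the mechanism Y = B - 3·A - 3 is discarded; Y is fixed at 2.
D = max(A, Y) - 5  [with A=-3, Y=2]  = -3
W = 2·E + 3·D - 4  [with E=0, D=-3]  = -13

-13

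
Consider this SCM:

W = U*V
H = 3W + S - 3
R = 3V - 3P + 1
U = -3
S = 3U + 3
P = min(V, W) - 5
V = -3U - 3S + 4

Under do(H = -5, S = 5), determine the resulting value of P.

The joint intervention fixes H = -5, S = 5, removing each variable's own equation.
V = -3U - 3S + 4  [with U=-3, S=5]  = -2
W = U*V  [with U=-3, V=-2]  = 6
P = min(V, W) - 5  [with V=-2, W=6]  = -7

-7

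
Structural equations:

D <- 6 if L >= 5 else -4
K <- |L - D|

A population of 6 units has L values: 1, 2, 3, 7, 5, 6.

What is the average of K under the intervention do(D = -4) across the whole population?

Under do(D=-4), D's equation is replaced by D=-4 for every unit. Per-unit K: 5, 6, 7, 11, 9, 10. Mean = 8.

8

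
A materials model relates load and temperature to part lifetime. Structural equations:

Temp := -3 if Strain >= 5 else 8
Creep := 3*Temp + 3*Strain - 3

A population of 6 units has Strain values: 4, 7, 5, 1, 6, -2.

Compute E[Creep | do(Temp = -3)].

do(Temp=-3) breaks Temp's dependence on Strain. With Temp=-3 fixed, Creep across the units is 0, 9, 3, -9, 6, -18, mean -1.5.

-1.5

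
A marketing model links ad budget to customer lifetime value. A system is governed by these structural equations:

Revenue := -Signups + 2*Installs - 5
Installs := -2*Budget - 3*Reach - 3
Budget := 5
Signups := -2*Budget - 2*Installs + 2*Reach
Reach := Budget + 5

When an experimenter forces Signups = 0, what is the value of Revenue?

-91

Intervening sets Signups = 0 and removes its equation (Signups := -2*Budget - 2*Installs + 2*Reach).
Reach = Budget + 5  [with Budget=5]  = 10
Installs = -2*Budget - 3*Reach - 3  [with Budget=5, Reach=10]  = -43
Revenue = -Signups + 2*Installs - 5  [with Signups=0, Installs=-43]  = -91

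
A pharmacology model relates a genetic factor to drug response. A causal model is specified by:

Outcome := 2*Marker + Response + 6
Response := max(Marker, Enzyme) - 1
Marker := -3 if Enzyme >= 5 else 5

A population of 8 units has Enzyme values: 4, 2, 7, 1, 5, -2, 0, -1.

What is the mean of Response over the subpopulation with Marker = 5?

4

E[Response|Marker=5] averages over only the 6 units with Marker=5 (Enzyme = 4, 2, 1, -2, 0, -1): Response = 4, 4, 4, 4, 4, 4, mean 4.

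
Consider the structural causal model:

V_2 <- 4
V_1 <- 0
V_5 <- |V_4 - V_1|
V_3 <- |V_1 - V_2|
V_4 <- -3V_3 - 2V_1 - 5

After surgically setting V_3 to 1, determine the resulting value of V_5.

8

do(V_3=1) replaces the equation V_3 <- |V_1 - V_2| with the constant V_3 = 1.
V_4 = -3V_3 - 2V_1 - 5  [with V_3=1, V_1=0]  = -8
V_5 = |V_4 - V_1|  [with V_4=-8, V_1=0]  = 8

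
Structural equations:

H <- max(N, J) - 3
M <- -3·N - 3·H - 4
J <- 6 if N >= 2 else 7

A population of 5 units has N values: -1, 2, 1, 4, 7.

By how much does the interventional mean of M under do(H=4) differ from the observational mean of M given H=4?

The intervention sets H=4 in all 5 units regardless of N. Recomputing M per unit gives -13, -22, -19, -28, -37; average -23.8.
Observing H=4 restricts to units where H's equation naturally yields 4: N ∈ {-1, 1, 7}. In that subpopulation M = -13, -19, -37, mean -23.
Difference = -23.8 − (-23) = -0.8.

-0.8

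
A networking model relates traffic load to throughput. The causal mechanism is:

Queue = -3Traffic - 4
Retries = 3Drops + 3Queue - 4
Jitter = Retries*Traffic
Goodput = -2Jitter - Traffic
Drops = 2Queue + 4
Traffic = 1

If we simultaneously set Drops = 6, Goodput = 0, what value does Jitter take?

The joint intervention fixes Drops = 6, Goodput = 0, removing each variable's own equation.
Queue = -3Traffic - 4  [with Traffic=1]  = -7
Retries = 3Drops + 3Queue - 4  [with Drops=6, Queue=-7]  = -7
Jitter = Retries*Traffic  [with Retries=-7, Traffic=1]  = -7

-7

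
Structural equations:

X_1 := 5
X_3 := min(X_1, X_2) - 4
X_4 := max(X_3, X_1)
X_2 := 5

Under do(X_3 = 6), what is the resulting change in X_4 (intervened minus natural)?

1

The intervention breaks the incoming arrows to X_3: X_3 := min(X_1, X_2) - 4 no longer applies, and X_3 = 6.
X_4 = max(X_3, X_1)  [with X_3=6, X_1=5]  = 6
Without intervention: X_3 = min(X_1, X_2) - 4  [with X_1=5, X_2=5]  = 1; X_4 = max(X_3, X_1)  [with X_3=1, X_1=5]  = 5.
Change = 6 − 5 = 1.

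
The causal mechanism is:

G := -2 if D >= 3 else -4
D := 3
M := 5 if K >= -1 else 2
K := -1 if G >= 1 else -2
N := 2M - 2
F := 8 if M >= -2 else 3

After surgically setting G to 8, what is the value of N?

do(G=8) replaces the equation G := -2 if D >= 3 else -4 with the constant G = 8.
K = -1 if G >= 1 else -2  [with G=8]  = -1
M = 5 if K >= -1 else 2  [with K=-1]  = 5
N = 2M - 2  [with M=5]  = 8

8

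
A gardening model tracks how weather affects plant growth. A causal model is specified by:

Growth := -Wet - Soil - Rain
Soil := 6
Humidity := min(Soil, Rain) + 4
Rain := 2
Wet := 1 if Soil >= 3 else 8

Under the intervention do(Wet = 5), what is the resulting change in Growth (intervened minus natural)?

The intervention breaks the incoming arrows to Wet: Wet := 1 if Soil >= 3 else 8 no longer applies, and Wet = 5.
Growth = -Wet - Soil - Rain  [with Wet=5, Soil=6, Rain=2]  = -13
Without intervention: Wet = 1 if Soil >= 3 else 8  [with Soil=6]  = 1; Growth = -Wet - Soil - Rain  [with Wet=1, Soil=6, Rain=2]  = -9.
Change = -13 − (-9) = -4.

-4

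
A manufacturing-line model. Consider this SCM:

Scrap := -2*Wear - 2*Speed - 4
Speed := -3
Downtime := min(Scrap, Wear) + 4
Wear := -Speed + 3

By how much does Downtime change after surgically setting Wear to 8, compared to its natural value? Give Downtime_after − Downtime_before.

Under do(Wear=8), the mechanism Wear := -Speed + 3 is discarded; Wear is fixed at 8.
Scrap = -2*Wear - 2*Speed - 4  [with Wear=8, Speed=-3]  = -14
Downtime = min(Scrap, Wear) + 4  [with Scrap=-14, Wear=8]  = -10
Without intervention: Wear = -Speed + 3  [with Speed=-3]  = 6; Scrap = -2*Wear - 2*Speed - 4  [with Wear=6, Speed=-3]  = -10; Downtime = min(Scrap, Wear) + 4  [with Scrap=-10, Wear=6]  = -6.
Change = -10 − (-6) = -4.

-4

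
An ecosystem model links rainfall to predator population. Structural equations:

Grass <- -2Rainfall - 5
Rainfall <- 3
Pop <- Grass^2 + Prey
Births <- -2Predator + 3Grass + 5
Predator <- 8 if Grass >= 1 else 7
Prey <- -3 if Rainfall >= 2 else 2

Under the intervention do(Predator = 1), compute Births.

Intervening sets Predator = 1 and removes its equation (Predator <- 8 if Grass >= 1 else 7).
Grass = -2Rainfall - 5  [with Rainfall=3]  = -11
Births = -2Predator + 3Grass + 5  [with Predator=1, Grass=-11]  = -30

-30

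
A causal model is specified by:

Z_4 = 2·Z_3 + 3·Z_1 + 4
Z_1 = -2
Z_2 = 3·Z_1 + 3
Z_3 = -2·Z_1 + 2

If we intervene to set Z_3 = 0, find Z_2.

-3

Under do(Z_3=0), the mechanism Z_3 = -2·Z_1 + 2 is discarded; Z_3 is fixed at 0.
Since Z_2 is not a descendant of the intervened variable, it is unaffected.
Z_2 = 3·Z_1 + 3  [with Z_1=-2]  = -3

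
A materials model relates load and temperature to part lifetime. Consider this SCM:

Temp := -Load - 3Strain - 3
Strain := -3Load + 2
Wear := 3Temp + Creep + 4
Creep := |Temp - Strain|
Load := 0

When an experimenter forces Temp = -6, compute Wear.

do(Temp=-6) replaces the equation Temp := -Load - 3Strain - 3 with the constant Temp = -6.
Strain = -3Load + 2  [with Load=0]  = 2
Creep = |Temp - Strain|  [with Temp=-6, Strain=2]  = 8
Wear = 3Temp + Creep + 4  [with Temp=-6, Creep=8]  = -6

-6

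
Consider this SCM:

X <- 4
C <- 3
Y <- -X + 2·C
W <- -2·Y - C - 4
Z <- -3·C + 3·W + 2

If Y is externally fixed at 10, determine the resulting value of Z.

-88

do(Y=10) replaces the equation Y <- -X + 2·C with the constant Y = 10.
W = -2·Y - C - 4  [with Y=10, C=3]  = -27
Z = -3·C + 3·W + 2  [with C=3, W=-27]  = -88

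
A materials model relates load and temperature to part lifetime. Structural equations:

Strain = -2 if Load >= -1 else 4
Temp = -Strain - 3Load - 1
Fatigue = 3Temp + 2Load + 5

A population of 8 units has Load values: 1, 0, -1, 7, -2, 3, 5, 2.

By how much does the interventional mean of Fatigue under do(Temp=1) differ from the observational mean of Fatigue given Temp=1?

do(Temp=1) breaks Temp's dependence on Load. With Temp=1 fixed, Fatigue across the units is 10, 8, 6, 22, 4, 14, 18, 12, mean 11.75.
E[Fatigue|Temp=1] averages over only the 2 units with Temp=1 (Load = 0, -2): Fatigue = 8, 4, mean 6.
Difference = 11.75 − 6 = 5.75.

5.75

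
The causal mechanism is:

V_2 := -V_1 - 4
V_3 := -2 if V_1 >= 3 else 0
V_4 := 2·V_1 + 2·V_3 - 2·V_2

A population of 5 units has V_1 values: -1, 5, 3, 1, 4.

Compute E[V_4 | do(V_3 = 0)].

17.6

Under do(V_3=0), V_3's equation is replaced by V_3=0 for every unit. Per-unit V_4: 4, 28, 20, 12, 24. Mean = 17.6.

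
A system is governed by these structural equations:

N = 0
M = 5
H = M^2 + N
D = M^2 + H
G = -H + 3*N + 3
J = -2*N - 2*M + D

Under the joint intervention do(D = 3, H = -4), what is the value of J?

-7

The joint intervention fixes D = 3, H = -4, removing each variable's own equation.
J = -2*N - 2*M + D  [with N=0, M=5, D=3]  = -7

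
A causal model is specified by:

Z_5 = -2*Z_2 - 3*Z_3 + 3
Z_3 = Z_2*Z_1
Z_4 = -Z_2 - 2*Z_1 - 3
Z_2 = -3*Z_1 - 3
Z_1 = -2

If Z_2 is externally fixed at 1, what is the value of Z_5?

7

do(Z_2=1) replaces the equation Z_2 = -3*Z_1 - 3 with the constant Z_2 = 1.
Z_3 = Z_2*Z_1  [with Z_2=1, Z_1=-2]  = -2
Z_5 = -2*Z_2 - 3*Z_3 + 3  [with Z_2=1, Z_3=-2]  = 7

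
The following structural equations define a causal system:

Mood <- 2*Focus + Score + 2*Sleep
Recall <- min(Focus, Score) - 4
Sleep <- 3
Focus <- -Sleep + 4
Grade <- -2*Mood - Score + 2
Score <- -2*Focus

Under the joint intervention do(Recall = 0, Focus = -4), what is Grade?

The joint intervention fixes Recall = 0, Focus = -4, removing each variable's own equation.
Score = -2*Focus  [with Focus=-4]  = 8
Mood = 2*Focus + Score + 2*Sleep  [with Focus=-4, Score=8, Sleep=3]  = 6
Grade = -2*Mood - Score + 2  [with Mood=6, Score=8]  = -18

-18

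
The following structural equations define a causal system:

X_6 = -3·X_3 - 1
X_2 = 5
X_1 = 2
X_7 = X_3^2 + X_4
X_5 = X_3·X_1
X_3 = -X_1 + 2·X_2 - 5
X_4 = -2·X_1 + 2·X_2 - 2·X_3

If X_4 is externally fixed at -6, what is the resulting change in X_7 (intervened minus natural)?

-6

The intervention breaks the incoming arrows to X_4: X_4 = -2·X_1 + 2·X_2 - 2·X_3 no longer applies, and X_4 = -6.
X_3 = -X_1 + 2·X_2 - 5  [with X_1=2, X_2=5]  = 3
X_7 = X_3^2 + X_4  [with X_3=3, X_4=-6]  = 3
Without intervention: X_3 = -X_1 + 2·X_2 - 5  [with X_1=2, X_2=5]  = 3; X_4 = -2·X_1 + 2·X_2 - 2·X_3  [with X_1=2, X_2=5, X_3=3]  = 0; X_7 = X_3^2 + X_4  [with X_3=3, X_4=0]  = 9.
Change = 3 − 9 = -6.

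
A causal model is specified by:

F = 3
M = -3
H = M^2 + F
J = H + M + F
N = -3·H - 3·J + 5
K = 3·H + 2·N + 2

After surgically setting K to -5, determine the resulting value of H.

12

do(K=-5) replaces the equation K = 3·H + 2·N + 2 with the constant K = -5.
H is not downstream of the intervention, so its value is determined by the original equations.
H = M^2 + F  [with M=-3, F=3]  = 12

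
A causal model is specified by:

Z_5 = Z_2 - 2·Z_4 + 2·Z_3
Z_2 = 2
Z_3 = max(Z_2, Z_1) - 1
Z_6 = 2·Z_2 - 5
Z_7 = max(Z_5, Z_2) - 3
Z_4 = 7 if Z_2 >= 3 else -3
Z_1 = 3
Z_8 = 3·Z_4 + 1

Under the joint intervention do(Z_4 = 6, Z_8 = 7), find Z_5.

The joint intervention fixes Z_4 = 6, Z_8 = 7, removing each variable's own equation.
Z_3 = max(Z_2, Z_1) - 1  [with Z_2=2, Z_1=3]  = 2
Z_5 = Z_2 - 2·Z_4 + 2·Z_3  [with Z_2=2, Z_4=6, Z_3=2]  = -6

-6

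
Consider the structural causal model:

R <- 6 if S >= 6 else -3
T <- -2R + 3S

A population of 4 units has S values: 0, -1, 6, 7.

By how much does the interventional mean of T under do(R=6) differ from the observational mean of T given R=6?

-10.5

Every unit gets R=6 under the intervention. T values become -12, -15, 6, 9; E[T|do(R=6)] = -3.
E[T|R=6] averages over only the 2 units with R=6 (S = 6, 7): T = 6, 9, mean 7.5.
Difference = -3 − 7.5 = -10.5.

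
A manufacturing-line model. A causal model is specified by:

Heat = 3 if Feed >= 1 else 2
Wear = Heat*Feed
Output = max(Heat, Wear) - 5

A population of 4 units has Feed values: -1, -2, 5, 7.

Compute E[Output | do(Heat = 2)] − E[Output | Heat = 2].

do(Heat=2) breaks Heat's dependence on Feed. With Heat=2 fixed, Output across the units is -3, -3, 5, 9, mean 2.
E[Output|Heat=2] averages over only the 2 units with Heat=2 (Feed = -1, -2): Output = -3, -3, mean -3.
Difference = 2 − (-3) = 5.

5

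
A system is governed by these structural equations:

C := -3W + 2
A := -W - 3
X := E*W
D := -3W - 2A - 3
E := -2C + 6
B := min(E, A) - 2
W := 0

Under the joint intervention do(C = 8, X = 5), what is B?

Setting C = 8, X = 5 by intervention discards those variables' equations.
A = -W - 3  [with W=0]  = -3
E = -2C + 6  [with C=8]  = -10
B = min(E, A) - 2  [with E=-10, A=-3]  = -12

-12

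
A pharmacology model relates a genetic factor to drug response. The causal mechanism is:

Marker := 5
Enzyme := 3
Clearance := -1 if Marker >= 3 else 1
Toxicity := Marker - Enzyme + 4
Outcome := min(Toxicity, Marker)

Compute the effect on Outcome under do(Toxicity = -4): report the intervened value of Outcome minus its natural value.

-9

do(Toxicity=-4) replaces the equation Toxicity := Marker - Enzyme + 4 with the constant Toxicity = -4.
Outcome = min(Toxicity, Marker)  [with Toxicity=-4, Marker=5]  = -4
Without intervention: Toxicity = Marker - Enzyme + 4  [with Marker=5, Enzyme=3]  = 6; Outcome = min(Toxicity, Marker)  [with Toxicity=6, Marker=5]  = 5.
Change = -4 − 5 = -9.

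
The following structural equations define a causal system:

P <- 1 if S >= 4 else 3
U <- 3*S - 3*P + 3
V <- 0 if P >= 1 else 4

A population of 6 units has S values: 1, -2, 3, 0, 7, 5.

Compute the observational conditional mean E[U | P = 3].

Observing P=3 restricts to units where P's equation naturally yields 3: S ∈ {1, -2, 3, 0}. In that subpopulation U = -3, -12, 3, -6, mean -4.5.

-4.5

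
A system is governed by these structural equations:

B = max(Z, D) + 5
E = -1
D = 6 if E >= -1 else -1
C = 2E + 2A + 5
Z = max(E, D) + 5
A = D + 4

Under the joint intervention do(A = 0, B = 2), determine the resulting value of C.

3

The joint intervention fixes A = 0, B = 2, removing each variable's own equation.
C = 2E + 2A + 5  [with E=-1, A=0]  = 3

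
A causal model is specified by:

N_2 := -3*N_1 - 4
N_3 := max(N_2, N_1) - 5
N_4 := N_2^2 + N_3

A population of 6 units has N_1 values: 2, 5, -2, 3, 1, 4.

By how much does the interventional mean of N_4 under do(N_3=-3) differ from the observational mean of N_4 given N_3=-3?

104.5

do(N_3=-3) breaks N_3's dependence on N_1. With N_3=-3 fixed, N_4 across the units is 97, 358, 1, 166, 46, 253, mean 153.5.
E[N_4|N_3=-3] averages over only the 2 units with N_3=-3 (N_1 = 2, -2): N_4 = 97, 1, mean 49.
Difference = 153.5 − 49 = 104.5.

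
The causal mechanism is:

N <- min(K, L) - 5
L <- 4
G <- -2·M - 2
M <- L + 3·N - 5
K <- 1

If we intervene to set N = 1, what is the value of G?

-6

do(N=1) replaces the equation N <- min(K, L) - 5 with the constant N = 1.
M = L + 3·N - 5  [with L=4, N=1]  = 2
G = -2·M - 2  [with M=2]  = -6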